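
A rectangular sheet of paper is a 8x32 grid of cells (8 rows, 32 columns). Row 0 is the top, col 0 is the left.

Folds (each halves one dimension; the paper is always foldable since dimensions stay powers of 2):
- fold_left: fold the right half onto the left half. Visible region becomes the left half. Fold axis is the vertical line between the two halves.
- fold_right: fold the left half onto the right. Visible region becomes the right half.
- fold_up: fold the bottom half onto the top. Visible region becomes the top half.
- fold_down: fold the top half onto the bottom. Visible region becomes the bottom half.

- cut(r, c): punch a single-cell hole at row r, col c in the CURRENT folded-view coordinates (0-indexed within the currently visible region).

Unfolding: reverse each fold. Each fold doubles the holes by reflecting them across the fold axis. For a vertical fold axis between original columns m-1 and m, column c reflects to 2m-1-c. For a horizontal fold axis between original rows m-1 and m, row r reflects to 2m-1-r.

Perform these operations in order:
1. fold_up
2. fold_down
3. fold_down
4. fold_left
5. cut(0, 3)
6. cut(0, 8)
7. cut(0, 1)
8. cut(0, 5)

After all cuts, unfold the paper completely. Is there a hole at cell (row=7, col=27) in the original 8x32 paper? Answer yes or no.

Answer: no

Derivation:
Op 1 fold_up: fold axis h@4; visible region now rows[0,4) x cols[0,32) = 4x32
Op 2 fold_down: fold axis h@2; visible region now rows[2,4) x cols[0,32) = 2x32
Op 3 fold_down: fold axis h@3; visible region now rows[3,4) x cols[0,32) = 1x32
Op 4 fold_left: fold axis v@16; visible region now rows[3,4) x cols[0,16) = 1x16
Op 5 cut(0, 3): punch at orig (3,3); cuts so far [(3, 3)]; region rows[3,4) x cols[0,16) = 1x16
Op 6 cut(0, 8): punch at orig (3,8); cuts so far [(3, 3), (3, 8)]; region rows[3,4) x cols[0,16) = 1x16
Op 7 cut(0, 1): punch at orig (3,1); cuts so far [(3, 1), (3, 3), (3, 8)]; region rows[3,4) x cols[0,16) = 1x16
Op 8 cut(0, 5): punch at orig (3,5); cuts so far [(3, 1), (3, 3), (3, 5), (3, 8)]; region rows[3,4) x cols[0,16) = 1x16
Unfold 1 (reflect across v@16): 8 holes -> [(3, 1), (3, 3), (3, 5), (3, 8), (3, 23), (3, 26), (3, 28), (3, 30)]
Unfold 2 (reflect across h@3): 16 holes -> [(2, 1), (2, 3), (2, 5), (2, 8), (2, 23), (2, 26), (2, 28), (2, 30), (3, 1), (3, 3), (3, 5), (3, 8), (3, 23), (3, 26), (3, 28), (3, 30)]
Unfold 3 (reflect across h@2): 32 holes -> [(0, 1), (0, 3), (0, 5), (0, 8), (0, 23), (0, 26), (0, 28), (0, 30), (1, 1), (1, 3), (1, 5), (1, 8), (1, 23), (1, 26), (1, 28), (1, 30), (2, 1), (2, 3), (2, 5), (2, 8), (2, 23), (2, 26), (2, 28), (2, 30), (3, 1), (3, 3), (3, 5), (3, 8), (3, 23), (3, 26), (3, 28), (3, 30)]
Unfold 4 (reflect across h@4): 64 holes -> [(0, 1), (0, 3), (0, 5), (0, 8), (0, 23), (0, 26), (0, 28), (0, 30), (1, 1), (1, 3), (1, 5), (1, 8), (1, 23), (1, 26), (1, 28), (1, 30), (2, 1), (2, 3), (2, 5), (2, 8), (2, 23), (2, 26), (2, 28), (2, 30), (3, 1), (3, 3), (3, 5), (3, 8), (3, 23), (3, 26), (3, 28), (3, 30), (4, 1), (4, 3), (4, 5), (4, 8), (4, 23), (4, 26), (4, 28), (4, 30), (5, 1), (5, 3), (5, 5), (5, 8), (5, 23), (5, 26), (5, 28), (5, 30), (6, 1), (6, 3), (6, 5), (6, 8), (6, 23), (6, 26), (6, 28), (6, 30), (7, 1), (7, 3), (7, 5), (7, 8), (7, 23), (7, 26), (7, 28), (7, 30)]
Holes: [(0, 1), (0, 3), (0, 5), (0, 8), (0, 23), (0, 26), (0, 28), (0, 30), (1, 1), (1, 3), (1, 5), (1, 8), (1, 23), (1, 26), (1, 28), (1, 30), (2, 1), (2, 3), (2, 5), (2, 8), (2, 23), (2, 26), (2, 28), (2, 30), (3, 1), (3, 3), (3, 5), (3, 8), (3, 23), (3, 26), (3, 28), (3, 30), (4, 1), (4, 3), (4, 5), (4, 8), (4, 23), (4, 26), (4, 28), (4, 30), (5, 1), (5, 3), (5, 5), (5, 8), (5, 23), (5, 26), (5, 28), (5, 30), (6, 1), (6, 3), (6, 5), (6, 8), (6, 23), (6, 26), (6, 28), (6, 30), (7, 1), (7, 3), (7, 5), (7, 8), (7, 23), (7, 26), (7, 28), (7, 30)]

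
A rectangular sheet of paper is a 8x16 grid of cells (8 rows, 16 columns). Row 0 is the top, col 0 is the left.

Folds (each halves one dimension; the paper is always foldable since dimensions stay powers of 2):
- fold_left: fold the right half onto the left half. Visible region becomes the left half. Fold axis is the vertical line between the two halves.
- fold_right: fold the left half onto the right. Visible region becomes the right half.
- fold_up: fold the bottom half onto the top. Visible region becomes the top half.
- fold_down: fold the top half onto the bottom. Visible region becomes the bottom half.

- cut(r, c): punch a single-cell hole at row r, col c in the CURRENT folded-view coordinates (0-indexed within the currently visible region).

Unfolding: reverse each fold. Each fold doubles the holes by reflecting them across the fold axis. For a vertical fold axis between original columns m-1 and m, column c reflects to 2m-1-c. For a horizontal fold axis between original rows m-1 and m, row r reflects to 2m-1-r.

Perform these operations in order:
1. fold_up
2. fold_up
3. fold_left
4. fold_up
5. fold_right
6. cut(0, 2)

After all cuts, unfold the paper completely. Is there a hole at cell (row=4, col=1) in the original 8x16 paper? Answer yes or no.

Answer: yes

Derivation:
Op 1 fold_up: fold axis h@4; visible region now rows[0,4) x cols[0,16) = 4x16
Op 2 fold_up: fold axis h@2; visible region now rows[0,2) x cols[0,16) = 2x16
Op 3 fold_left: fold axis v@8; visible region now rows[0,2) x cols[0,8) = 2x8
Op 4 fold_up: fold axis h@1; visible region now rows[0,1) x cols[0,8) = 1x8
Op 5 fold_right: fold axis v@4; visible region now rows[0,1) x cols[4,8) = 1x4
Op 6 cut(0, 2): punch at orig (0,6); cuts so far [(0, 6)]; region rows[0,1) x cols[4,8) = 1x4
Unfold 1 (reflect across v@4): 2 holes -> [(0, 1), (0, 6)]
Unfold 2 (reflect across h@1): 4 holes -> [(0, 1), (0, 6), (1, 1), (1, 6)]
Unfold 3 (reflect across v@8): 8 holes -> [(0, 1), (0, 6), (0, 9), (0, 14), (1, 1), (1, 6), (1, 9), (1, 14)]
Unfold 4 (reflect across h@2): 16 holes -> [(0, 1), (0, 6), (0, 9), (0, 14), (1, 1), (1, 6), (1, 9), (1, 14), (2, 1), (2, 6), (2, 9), (2, 14), (3, 1), (3, 6), (3, 9), (3, 14)]
Unfold 5 (reflect across h@4): 32 holes -> [(0, 1), (0, 6), (0, 9), (0, 14), (1, 1), (1, 6), (1, 9), (1, 14), (2, 1), (2, 6), (2, 9), (2, 14), (3, 1), (3, 6), (3, 9), (3, 14), (4, 1), (4, 6), (4, 9), (4, 14), (5, 1), (5, 6), (5, 9), (5, 14), (6, 1), (6, 6), (6, 9), (6, 14), (7, 1), (7, 6), (7, 9), (7, 14)]
Holes: [(0, 1), (0, 6), (0, 9), (0, 14), (1, 1), (1, 6), (1, 9), (1, 14), (2, 1), (2, 6), (2, 9), (2, 14), (3, 1), (3, 6), (3, 9), (3, 14), (4, 1), (4, 6), (4, 9), (4, 14), (5, 1), (5, 6), (5, 9), (5, 14), (6, 1), (6, 6), (6, 9), (6, 14), (7, 1), (7, 6), (7, 9), (7, 14)]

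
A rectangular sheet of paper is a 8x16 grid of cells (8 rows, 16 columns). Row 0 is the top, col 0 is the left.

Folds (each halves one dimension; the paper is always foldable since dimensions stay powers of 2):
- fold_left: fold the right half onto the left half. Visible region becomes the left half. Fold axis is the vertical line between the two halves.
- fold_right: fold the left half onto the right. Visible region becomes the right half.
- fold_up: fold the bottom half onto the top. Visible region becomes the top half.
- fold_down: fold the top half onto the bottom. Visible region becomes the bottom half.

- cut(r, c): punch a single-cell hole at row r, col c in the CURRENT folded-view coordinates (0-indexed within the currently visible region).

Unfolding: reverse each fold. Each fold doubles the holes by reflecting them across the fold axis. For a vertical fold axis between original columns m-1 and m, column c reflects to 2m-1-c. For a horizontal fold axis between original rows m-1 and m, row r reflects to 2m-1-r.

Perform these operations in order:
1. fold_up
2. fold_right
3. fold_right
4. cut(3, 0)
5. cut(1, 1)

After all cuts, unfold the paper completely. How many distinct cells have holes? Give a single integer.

Op 1 fold_up: fold axis h@4; visible region now rows[0,4) x cols[0,16) = 4x16
Op 2 fold_right: fold axis v@8; visible region now rows[0,4) x cols[8,16) = 4x8
Op 3 fold_right: fold axis v@12; visible region now rows[0,4) x cols[12,16) = 4x4
Op 4 cut(3, 0): punch at orig (3,12); cuts so far [(3, 12)]; region rows[0,4) x cols[12,16) = 4x4
Op 5 cut(1, 1): punch at orig (1,13); cuts so far [(1, 13), (3, 12)]; region rows[0,4) x cols[12,16) = 4x4
Unfold 1 (reflect across v@12): 4 holes -> [(1, 10), (1, 13), (3, 11), (3, 12)]
Unfold 2 (reflect across v@8): 8 holes -> [(1, 2), (1, 5), (1, 10), (1, 13), (3, 3), (3, 4), (3, 11), (3, 12)]
Unfold 3 (reflect across h@4): 16 holes -> [(1, 2), (1, 5), (1, 10), (1, 13), (3, 3), (3, 4), (3, 11), (3, 12), (4, 3), (4, 4), (4, 11), (4, 12), (6, 2), (6, 5), (6, 10), (6, 13)]

Answer: 16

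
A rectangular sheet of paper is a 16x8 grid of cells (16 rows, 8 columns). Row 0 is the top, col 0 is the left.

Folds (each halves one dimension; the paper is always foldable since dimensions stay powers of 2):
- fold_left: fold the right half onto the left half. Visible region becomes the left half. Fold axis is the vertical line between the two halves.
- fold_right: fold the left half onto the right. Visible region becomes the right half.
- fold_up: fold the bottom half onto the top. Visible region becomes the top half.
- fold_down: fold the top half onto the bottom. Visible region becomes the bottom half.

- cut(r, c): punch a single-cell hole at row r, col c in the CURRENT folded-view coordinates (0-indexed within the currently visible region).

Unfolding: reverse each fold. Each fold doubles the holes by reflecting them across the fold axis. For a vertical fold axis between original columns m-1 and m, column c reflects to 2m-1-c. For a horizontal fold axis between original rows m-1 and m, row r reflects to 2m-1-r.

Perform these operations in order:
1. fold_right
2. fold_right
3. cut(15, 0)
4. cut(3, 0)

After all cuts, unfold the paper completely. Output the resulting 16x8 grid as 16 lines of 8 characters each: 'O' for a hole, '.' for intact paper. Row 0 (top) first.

Answer: ........
........
........
.OO..OO.
........
........
........
........
........
........
........
........
........
........
........
.OO..OO.

Derivation:
Op 1 fold_right: fold axis v@4; visible region now rows[0,16) x cols[4,8) = 16x4
Op 2 fold_right: fold axis v@6; visible region now rows[0,16) x cols[6,8) = 16x2
Op 3 cut(15, 0): punch at orig (15,6); cuts so far [(15, 6)]; region rows[0,16) x cols[6,8) = 16x2
Op 4 cut(3, 0): punch at orig (3,6); cuts so far [(3, 6), (15, 6)]; region rows[0,16) x cols[6,8) = 16x2
Unfold 1 (reflect across v@6): 4 holes -> [(3, 5), (3, 6), (15, 5), (15, 6)]
Unfold 2 (reflect across v@4): 8 holes -> [(3, 1), (3, 2), (3, 5), (3, 6), (15, 1), (15, 2), (15, 5), (15, 6)]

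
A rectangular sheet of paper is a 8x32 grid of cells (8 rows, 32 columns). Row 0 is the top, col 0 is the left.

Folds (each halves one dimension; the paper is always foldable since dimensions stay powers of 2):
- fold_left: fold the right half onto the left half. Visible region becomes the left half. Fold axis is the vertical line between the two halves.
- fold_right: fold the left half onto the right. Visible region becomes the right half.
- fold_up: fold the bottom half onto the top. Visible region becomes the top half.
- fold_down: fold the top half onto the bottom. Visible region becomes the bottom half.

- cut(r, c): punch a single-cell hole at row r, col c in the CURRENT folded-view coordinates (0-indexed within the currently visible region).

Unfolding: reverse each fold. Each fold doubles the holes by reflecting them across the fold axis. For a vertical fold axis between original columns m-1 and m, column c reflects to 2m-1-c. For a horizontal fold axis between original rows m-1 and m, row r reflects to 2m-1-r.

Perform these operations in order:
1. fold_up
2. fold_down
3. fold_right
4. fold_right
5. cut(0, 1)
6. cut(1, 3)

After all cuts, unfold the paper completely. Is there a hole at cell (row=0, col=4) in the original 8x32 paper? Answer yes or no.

Op 1 fold_up: fold axis h@4; visible region now rows[0,4) x cols[0,32) = 4x32
Op 2 fold_down: fold axis h@2; visible region now rows[2,4) x cols[0,32) = 2x32
Op 3 fold_right: fold axis v@16; visible region now rows[2,4) x cols[16,32) = 2x16
Op 4 fold_right: fold axis v@24; visible region now rows[2,4) x cols[24,32) = 2x8
Op 5 cut(0, 1): punch at orig (2,25); cuts so far [(2, 25)]; region rows[2,4) x cols[24,32) = 2x8
Op 6 cut(1, 3): punch at orig (3,27); cuts so far [(2, 25), (3, 27)]; region rows[2,4) x cols[24,32) = 2x8
Unfold 1 (reflect across v@24): 4 holes -> [(2, 22), (2, 25), (3, 20), (3, 27)]
Unfold 2 (reflect across v@16): 8 holes -> [(2, 6), (2, 9), (2, 22), (2, 25), (3, 4), (3, 11), (3, 20), (3, 27)]
Unfold 3 (reflect across h@2): 16 holes -> [(0, 4), (0, 11), (0, 20), (0, 27), (1, 6), (1, 9), (1, 22), (1, 25), (2, 6), (2, 9), (2, 22), (2, 25), (3, 4), (3, 11), (3, 20), (3, 27)]
Unfold 4 (reflect across h@4): 32 holes -> [(0, 4), (0, 11), (0, 20), (0, 27), (1, 6), (1, 9), (1, 22), (1, 25), (2, 6), (2, 9), (2, 22), (2, 25), (3, 4), (3, 11), (3, 20), (3, 27), (4, 4), (4, 11), (4, 20), (4, 27), (5, 6), (5, 9), (5, 22), (5, 25), (6, 6), (6, 9), (6, 22), (6, 25), (7, 4), (7, 11), (7, 20), (7, 27)]
Holes: [(0, 4), (0, 11), (0, 20), (0, 27), (1, 6), (1, 9), (1, 22), (1, 25), (2, 6), (2, 9), (2, 22), (2, 25), (3, 4), (3, 11), (3, 20), (3, 27), (4, 4), (4, 11), (4, 20), (4, 27), (5, 6), (5, 9), (5, 22), (5, 25), (6, 6), (6, 9), (6, 22), (6, 25), (7, 4), (7, 11), (7, 20), (7, 27)]

Answer: yes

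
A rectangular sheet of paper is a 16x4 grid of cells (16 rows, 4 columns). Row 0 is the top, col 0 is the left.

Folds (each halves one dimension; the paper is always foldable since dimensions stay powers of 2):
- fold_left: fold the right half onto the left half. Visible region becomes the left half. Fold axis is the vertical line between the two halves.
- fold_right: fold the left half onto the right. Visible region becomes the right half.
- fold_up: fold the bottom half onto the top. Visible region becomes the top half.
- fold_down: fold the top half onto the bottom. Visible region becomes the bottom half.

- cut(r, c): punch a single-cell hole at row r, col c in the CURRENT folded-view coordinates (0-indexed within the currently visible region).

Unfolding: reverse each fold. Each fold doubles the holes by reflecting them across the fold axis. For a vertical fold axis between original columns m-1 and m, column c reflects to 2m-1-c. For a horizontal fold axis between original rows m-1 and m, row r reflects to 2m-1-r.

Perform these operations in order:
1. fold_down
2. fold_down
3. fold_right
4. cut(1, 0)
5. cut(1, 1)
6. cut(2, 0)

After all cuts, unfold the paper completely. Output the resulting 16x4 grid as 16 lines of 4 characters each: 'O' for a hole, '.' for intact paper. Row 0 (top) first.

Answer: ....
.OO.
OOOO
....
....
OOOO
.OO.
....
....
.OO.
OOOO
....
....
OOOO
.OO.
....

Derivation:
Op 1 fold_down: fold axis h@8; visible region now rows[8,16) x cols[0,4) = 8x4
Op 2 fold_down: fold axis h@12; visible region now rows[12,16) x cols[0,4) = 4x4
Op 3 fold_right: fold axis v@2; visible region now rows[12,16) x cols[2,4) = 4x2
Op 4 cut(1, 0): punch at orig (13,2); cuts so far [(13, 2)]; region rows[12,16) x cols[2,4) = 4x2
Op 5 cut(1, 1): punch at orig (13,3); cuts so far [(13, 2), (13, 3)]; region rows[12,16) x cols[2,4) = 4x2
Op 6 cut(2, 0): punch at orig (14,2); cuts so far [(13, 2), (13, 3), (14, 2)]; region rows[12,16) x cols[2,4) = 4x2
Unfold 1 (reflect across v@2): 6 holes -> [(13, 0), (13, 1), (13, 2), (13, 3), (14, 1), (14, 2)]
Unfold 2 (reflect across h@12): 12 holes -> [(9, 1), (9, 2), (10, 0), (10, 1), (10, 2), (10, 3), (13, 0), (13, 1), (13, 2), (13, 3), (14, 1), (14, 2)]
Unfold 3 (reflect across h@8): 24 holes -> [(1, 1), (1, 2), (2, 0), (2, 1), (2, 2), (2, 3), (5, 0), (5, 1), (5, 2), (5, 3), (6, 1), (6, 2), (9, 1), (9, 2), (10, 0), (10, 1), (10, 2), (10, 3), (13, 0), (13, 1), (13, 2), (13, 3), (14, 1), (14, 2)]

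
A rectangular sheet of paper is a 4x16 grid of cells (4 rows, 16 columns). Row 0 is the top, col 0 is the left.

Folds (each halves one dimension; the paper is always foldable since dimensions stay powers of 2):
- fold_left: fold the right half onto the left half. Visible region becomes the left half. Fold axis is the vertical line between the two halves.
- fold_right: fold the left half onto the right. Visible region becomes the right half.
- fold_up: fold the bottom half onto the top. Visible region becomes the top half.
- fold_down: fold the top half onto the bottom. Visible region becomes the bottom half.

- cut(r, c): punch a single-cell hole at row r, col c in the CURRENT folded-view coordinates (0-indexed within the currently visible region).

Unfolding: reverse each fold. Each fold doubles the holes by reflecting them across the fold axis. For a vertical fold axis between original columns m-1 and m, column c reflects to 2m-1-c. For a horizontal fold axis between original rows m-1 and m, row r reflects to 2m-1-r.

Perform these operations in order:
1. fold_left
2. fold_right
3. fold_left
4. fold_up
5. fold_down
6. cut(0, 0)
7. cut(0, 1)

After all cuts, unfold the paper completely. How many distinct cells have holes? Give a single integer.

Op 1 fold_left: fold axis v@8; visible region now rows[0,4) x cols[0,8) = 4x8
Op 2 fold_right: fold axis v@4; visible region now rows[0,4) x cols[4,8) = 4x4
Op 3 fold_left: fold axis v@6; visible region now rows[0,4) x cols[4,6) = 4x2
Op 4 fold_up: fold axis h@2; visible region now rows[0,2) x cols[4,6) = 2x2
Op 5 fold_down: fold axis h@1; visible region now rows[1,2) x cols[4,6) = 1x2
Op 6 cut(0, 0): punch at orig (1,4); cuts so far [(1, 4)]; region rows[1,2) x cols[4,6) = 1x2
Op 7 cut(0, 1): punch at orig (1,5); cuts so far [(1, 4), (1, 5)]; region rows[1,2) x cols[4,6) = 1x2
Unfold 1 (reflect across h@1): 4 holes -> [(0, 4), (0, 5), (1, 4), (1, 5)]
Unfold 2 (reflect across h@2): 8 holes -> [(0, 4), (0, 5), (1, 4), (1, 5), (2, 4), (2, 5), (3, 4), (3, 5)]
Unfold 3 (reflect across v@6): 16 holes -> [(0, 4), (0, 5), (0, 6), (0, 7), (1, 4), (1, 5), (1, 6), (1, 7), (2, 4), (2, 5), (2, 6), (2, 7), (3, 4), (3, 5), (3, 6), (3, 7)]
Unfold 4 (reflect across v@4): 32 holes -> [(0, 0), (0, 1), (0, 2), (0, 3), (0, 4), (0, 5), (0, 6), (0, 7), (1, 0), (1, 1), (1, 2), (1, 3), (1, 4), (1, 5), (1, 6), (1, 7), (2, 0), (2, 1), (2, 2), (2, 3), (2, 4), (2, 5), (2, 6), (2, 7), (3, 0), (3, 1), (3, 2), (3, 3), (3, 4), (3, 5), (3, 6), (3, 7)]
Unfold 5 (reflect across v@8): 64 holes -> [(0, 0), (0, 1), (0, 2), (0, 3), (0, 4), (0, 5), (0, 6), (0, 7), (0, 8), (0, 9), (0, 10), (0, 11), (0, 12), (0, 13), (0, 14), (0, 15), (1, 0), (1, 1), (1, 2), (1, 3), (1, 4), (1, 5), (1, 6), (1, 7), (1, 8), (1, 9), (1, 10), (1, 11), (1, 12), (1, 13), (1, 14), (1, 15), (2, 0), (2, 1), (2, 2), (2, 3), (2, 4), (2, 5), (2, 6), (2, 7), (2, 8), (2, 9), (2, 10), (2, 11), (2, 12), (2, 13), (2, 14), (2, 15), (3, 0), (3, 1), (3, 2), (3, 3), (3, 4), (3, 5), (3, 6), (3, 7), (3, 8), (3, 9), (3, 10), (3, 11), (3, 12), (3, 13), (3, 14), (3, 15)]

Answer: 64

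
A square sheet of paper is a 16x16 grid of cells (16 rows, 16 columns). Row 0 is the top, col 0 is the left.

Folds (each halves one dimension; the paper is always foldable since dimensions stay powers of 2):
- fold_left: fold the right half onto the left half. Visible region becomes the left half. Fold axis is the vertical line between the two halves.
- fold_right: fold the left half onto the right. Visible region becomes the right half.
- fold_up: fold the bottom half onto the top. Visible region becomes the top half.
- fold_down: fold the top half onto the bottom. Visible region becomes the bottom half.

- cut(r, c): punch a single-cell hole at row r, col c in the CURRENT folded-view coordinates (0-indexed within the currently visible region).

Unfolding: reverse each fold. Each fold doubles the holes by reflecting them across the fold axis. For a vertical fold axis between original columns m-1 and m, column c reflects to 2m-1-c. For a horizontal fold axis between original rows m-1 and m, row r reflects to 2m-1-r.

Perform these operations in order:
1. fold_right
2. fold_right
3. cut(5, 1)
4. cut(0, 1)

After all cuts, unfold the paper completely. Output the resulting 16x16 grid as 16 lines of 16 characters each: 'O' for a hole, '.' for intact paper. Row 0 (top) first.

Op 1 fold_right: fold axis v@8; visible region now rows[0,16) x cols[8,16) = 16x8
Op 2 fold_right: fold axis v@12; visible region now rows[0,16) x cols[12,16) = 16x4
Op 3 cut(5, 1): punch at orig (5,13); cuts so far [(5, 13)]; region rows[0,16) x cols[12,16) = 16x4
Op 4 cut(0, 1): punch at orig (0,13); cuts so far [(0, 13), (5, 13)]; region rows[0,16) x cols[12,16) = 16x4
Unfold 1 (reflect across v@12): 4 holes -> [(0, 10), (0, 13), (5, 10), (5, 13)]
Unfold 2 (reflect across v@8): 8 holes -> [(0, 2), (0, 5), (0, 10), (0, 13), (5, 2), (5, 5), (5, 10), (5, 13)]

Answer: ..O..O....O..O..
................
................
................
................
..O..O....O..O..
................
................
................
................
................
................
................
................
................
................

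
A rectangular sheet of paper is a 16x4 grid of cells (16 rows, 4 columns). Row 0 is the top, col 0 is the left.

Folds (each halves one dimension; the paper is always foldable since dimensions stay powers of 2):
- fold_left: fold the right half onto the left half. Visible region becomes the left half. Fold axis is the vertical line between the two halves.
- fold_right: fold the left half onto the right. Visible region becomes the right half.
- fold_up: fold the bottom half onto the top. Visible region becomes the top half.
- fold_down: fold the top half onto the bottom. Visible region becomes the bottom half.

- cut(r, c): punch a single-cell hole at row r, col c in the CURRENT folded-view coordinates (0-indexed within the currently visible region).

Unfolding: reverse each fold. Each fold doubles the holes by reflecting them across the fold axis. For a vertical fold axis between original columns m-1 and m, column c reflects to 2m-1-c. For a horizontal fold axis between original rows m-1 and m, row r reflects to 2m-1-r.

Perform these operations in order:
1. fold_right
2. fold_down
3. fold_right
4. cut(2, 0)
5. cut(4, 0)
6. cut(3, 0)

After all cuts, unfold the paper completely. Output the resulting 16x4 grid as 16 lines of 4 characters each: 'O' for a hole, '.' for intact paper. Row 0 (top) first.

Op 1 fold_right: fold axis v@2; visible region now rows[0,16) x cols[2,4) = 16x2
Op 2 fold_down: fold axis h@8; visible region now rows[8,16) x cols[2,4) = 8x2
Op 3 fold_right: fold axis v@3; visible region now rows[8,16) x cols[3,4) = 8x1
Op 4 cut(2, 0): punch at orig (10,3); cuts so far [(10, 3)]; region rows[8,16) x cols[3,4) = 8x1
Op 5 cut(4, 0): punch at orig (12,3); cuts so far [(10, 3), (12, 3)]; region rows[8,16) x cols[3,4) = 8x1
Op 6 cut(3, 0): punch at orig (11,3); cuts so far [(10, 3), (11, 3), (12, 3)]; region rows[8,16) x cols[3,4) = 8x1
Unfold 1 (reflect across v@3): 6 holes -> [(10, 2), (10, 3), (11, 2), (11, 3), (12, 2), (12, 3)]
Unfold 2 (reflect across h@8): 12 holes -> [(3, 2), (3, 3), (4, 2), (4, 3), (5, 2), (5, 3), (10, 2), (10, 3), (11, 2), (11, 3), (12, 2), (12, 3)]
Unfold 3 (reflect across v@2): 24 holes -> [(3, 0), (3, 1), (3, 2), (3, 3), (4, 0), (4, 1), (4, 2), (4, 3), (5, 0), (5, 1), (5, 2), (5, 3), (10, 0), (10, 1), (10, 2), (10, 3), (11, 0), (11, 1), (11, 2), (11, 3), (12, 0), (12, 1), (12, 2), (12, 3)]

Answer: ....
....
....
OOOO
OOOO
OOOO
....
....
....
....
OOOO
OOOO
OOOO
....
....
....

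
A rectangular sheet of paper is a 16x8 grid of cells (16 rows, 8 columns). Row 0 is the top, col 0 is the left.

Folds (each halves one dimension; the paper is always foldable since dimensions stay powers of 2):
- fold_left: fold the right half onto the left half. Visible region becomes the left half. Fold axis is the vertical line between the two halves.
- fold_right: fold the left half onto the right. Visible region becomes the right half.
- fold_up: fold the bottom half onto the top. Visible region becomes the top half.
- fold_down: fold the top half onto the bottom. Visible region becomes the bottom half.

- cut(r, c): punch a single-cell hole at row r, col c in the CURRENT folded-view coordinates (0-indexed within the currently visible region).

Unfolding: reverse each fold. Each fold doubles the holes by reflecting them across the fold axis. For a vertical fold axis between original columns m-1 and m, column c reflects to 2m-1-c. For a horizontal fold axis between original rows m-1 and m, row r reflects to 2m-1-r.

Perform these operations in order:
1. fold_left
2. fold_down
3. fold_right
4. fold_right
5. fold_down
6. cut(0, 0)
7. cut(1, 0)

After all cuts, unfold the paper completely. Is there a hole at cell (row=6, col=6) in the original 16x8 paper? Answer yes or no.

Answer: no

Derivation:
Op 1 fold_left: fold axis v@4; visible region now rows[0,16) x cols[0,4) = 16x4
Op 2 fold_down: fold axis h@8; visible region now rows[8,16) x cols[0,4) = 8x4
Op 3 fold_right: fold axis v@2; visible region now rows[8,16) x cols[2,4) = 8x2
Op 4 fold_right: fold axis v@3; visible region now rows[8,16) x cols[3,4) = 8x1
Op 5 fold_down: fold axis h@12; visible region now rows[12,16) x cols[3,4) = 4x1
Op 6 cut(0, 0): punch at orig (12,3); cuts so far [(12, 3)]; region rows[12,16) x cols[3,4) = 4x1
Op 7 cut(1, 0): punch at orig (13,3); cuts so far [(12, 3), (13, 3)]; region rows[12,16) x cols[3,4) = 4x1
Unfold 1 (reflect across h@12): 4 holes -> [(10, 3), (11, 3), (12, 3), (13, 3)]
Unfold 2 (reflect across v@3): 8 holes -> [(10, 2), (10, 3), (11, 2), (11, 3), (12, 2), (12, 3), (13, 2), (13, 3)]
Unfold 3 (reflect across v@2): 16 holes -> [(10, 0), (10, 1), (10, 2), (10, 3), (11, 0), (11, 1), (11, 2), (11, 3), (12, 0), (12, 1), (12, 2), (12, 3), (13, 0), (13, 1), (13, 2), (13, 3)]
Unfold 4 (reflect across h@8): 32 holes -> [(2, 0), (2, 1), (2, 2), (2, 3), (3, 0), (3, 1), (3, 2), (3, 3), (4, 0), (4, 1), (4, 2), (4, 3), (5, 0), (5, 1), (5, 2), (5, 3), (10, 0), (10, 1), (10, 2), (10, 3), (11, 0), (11, 1), (11, 2), (11, 3), (12, 0), (12, 1), (12, 2), (12, 3), (13, 0), (13, 1), (13, 2), (13, 3)]
Unfold 5 (reflect across v@4): 64 holes -> [(2, 0), (2, 1), (2, 2), (2, 3), (2, 4), (2, 5), (2, 6), (2, 7), (3, 0), (3, 1), (3, 2), (3, 3), (3, 4), (3, 5), (3, 6), (3, 7), (4, 0), (4, 1), (4, 2), (4, 3), (4, 4), (4, 5), (4, 6), (4, 7), (5, 0), (5, 1), (5, 2), (5, 3), (5, 4), (5, 5), (5, 6), (5, 7), (10, 0), (10, 1), (10, 2), (10, 3), (10, 4), (10, 5), (10, 6), (10, 7), (11, 0), (11, 1), (11, 2), (11, 3), (11, 4), (11, 5), (11, 6), (11, 7), (12, 0), (12, 1), (12, 2), (12, 3), (12, 4), (12, 5), (12, 6), (12, 7), (13, 0), (13, 1), (13, 2), (13, 3), (13, 4), (13, 5), (13, 6), (13, 7)]
Holes: [(2, 0), (2, 1), (2, 2), (2, 3), (2, 4), (2, 5), (2, 6), (2, 7), (3, 0), (3, 1), (3, 2), (3, 3), (3, 4), (3, 5), (3, 6), (3, 7), (4, 0), (4, 1), (4, 2), (4, 3), (4, 4), (4, 5), (4, 6), (4, 7), (5, 0), (5, 1), (5, 2), (5, 3), (5, 4), (5, 5), (5, 6), (5, 7), (10, 0), (10, 1), (10, 2), (10, 3), (10, 4), (10, 5), (10, 6), (10, 7), (11, 0), (11, 1), (11, 2), (11, 3), (11, 4), (11, 5), (11, 6), (11, 7), (12, 0), (12, 1), (12, 2), (12, 3), (12, 4), (12, 5), (12, 6), (12, 7), (13, 0), (13, 1), (13, 2), (13, 3), (13, 4), (13, 5), (13, 6), (13, 7)]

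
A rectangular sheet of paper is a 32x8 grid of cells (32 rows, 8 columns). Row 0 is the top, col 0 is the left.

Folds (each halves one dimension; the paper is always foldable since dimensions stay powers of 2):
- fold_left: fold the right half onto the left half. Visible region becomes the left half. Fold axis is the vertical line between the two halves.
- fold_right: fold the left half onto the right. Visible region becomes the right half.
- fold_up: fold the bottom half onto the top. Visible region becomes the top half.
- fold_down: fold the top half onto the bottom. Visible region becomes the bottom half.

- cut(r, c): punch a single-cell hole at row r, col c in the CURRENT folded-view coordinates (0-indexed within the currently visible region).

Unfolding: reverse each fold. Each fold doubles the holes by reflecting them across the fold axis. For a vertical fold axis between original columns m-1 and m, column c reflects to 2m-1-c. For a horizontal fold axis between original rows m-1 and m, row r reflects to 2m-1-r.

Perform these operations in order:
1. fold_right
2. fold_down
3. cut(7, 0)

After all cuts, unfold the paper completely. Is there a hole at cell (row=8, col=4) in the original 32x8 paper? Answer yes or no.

Answer: yes

Derivation:
Op 1 fold_right: fold axis v@4; visible region now rows[0,32) x cols[4,8) = 32x4
Op 2 fold_down: fold axis h@16; visible region now rows[16,32) x cols[4,8) = 16x4
Op 3 cut(7, 0): punch at orig (23,4); cuts so far [(23, 4)]; region rows[16,32) x cols[4,8) = 16x4
Unfold 1 (reflect across h@16): 2 holes -> [(8, 4), (23, 4)]
Unfold 2 (reflect across v@4): 4 holes -> [(8, 3), (8, 4), (23, 3), (23, 4)]
Holes: [(8, 3), (8, 4), (23, 3), (23, 4)]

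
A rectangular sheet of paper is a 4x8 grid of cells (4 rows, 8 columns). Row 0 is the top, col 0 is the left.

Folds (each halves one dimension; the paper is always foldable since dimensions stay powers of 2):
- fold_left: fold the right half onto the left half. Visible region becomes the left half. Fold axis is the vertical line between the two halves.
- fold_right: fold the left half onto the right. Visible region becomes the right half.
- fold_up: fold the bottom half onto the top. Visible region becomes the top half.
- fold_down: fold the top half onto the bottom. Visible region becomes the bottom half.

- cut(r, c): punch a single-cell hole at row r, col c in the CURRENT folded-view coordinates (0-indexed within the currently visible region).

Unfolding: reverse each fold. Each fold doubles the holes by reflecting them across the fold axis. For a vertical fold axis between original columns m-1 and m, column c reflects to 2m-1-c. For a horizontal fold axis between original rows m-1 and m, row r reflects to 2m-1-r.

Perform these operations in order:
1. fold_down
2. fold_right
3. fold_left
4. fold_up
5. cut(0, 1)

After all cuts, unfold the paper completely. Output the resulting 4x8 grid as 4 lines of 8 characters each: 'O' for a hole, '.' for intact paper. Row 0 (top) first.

Answer: .OO..OO.
.OO..OO.
.OO..OO.
.OO..OO.

Derivation:
Op 1 fold_down: fold axis h@2; visible region now rows[2,4) x cols[0,8) = 2x8
Op 2 fold_right: fold axis v@4; visible region now rows[2,4) x cols[4,8) = 2x4
Op 3 fold_left: fold axis v@6; visible region now rows[2,4) x cols[4,6) = 2x2
Op 4 fold_up: fold axis h@3; visible region now rows[2,3) x cols[4,6) = 1x2
Op 5 cut(0, 1): punch at orig (2,5); cuts so far [(2, 5)]; region rows[2,3) x cols[4,6) = 1x2
Unfold 1 (reflect across h@3): 2 holes -> [(2, 5), (3, 5)]
Unfold 2 (reflect across v@6): 4 holes -> [(2, 5), (2, 6), (3, 5), (3, 6)]
Unfold 3 (reflect across v@4): 8 holes -> [(2, 1), (2, 2), (2, 5), (2, 6), (3, 1), (3, 2), (3, 5), (3, 6)]
Unfold 4 (reflect across h@2): 16 holes -> [(0, 1), (0, 2), (0, 5), (0, 6), (1, 1), (1, 2), (1, 5), (1, 6), (2, 1), (2, 2), (2, 5), (2, 6), (3, 1), (3, 2), (3, 5), (3, 6)]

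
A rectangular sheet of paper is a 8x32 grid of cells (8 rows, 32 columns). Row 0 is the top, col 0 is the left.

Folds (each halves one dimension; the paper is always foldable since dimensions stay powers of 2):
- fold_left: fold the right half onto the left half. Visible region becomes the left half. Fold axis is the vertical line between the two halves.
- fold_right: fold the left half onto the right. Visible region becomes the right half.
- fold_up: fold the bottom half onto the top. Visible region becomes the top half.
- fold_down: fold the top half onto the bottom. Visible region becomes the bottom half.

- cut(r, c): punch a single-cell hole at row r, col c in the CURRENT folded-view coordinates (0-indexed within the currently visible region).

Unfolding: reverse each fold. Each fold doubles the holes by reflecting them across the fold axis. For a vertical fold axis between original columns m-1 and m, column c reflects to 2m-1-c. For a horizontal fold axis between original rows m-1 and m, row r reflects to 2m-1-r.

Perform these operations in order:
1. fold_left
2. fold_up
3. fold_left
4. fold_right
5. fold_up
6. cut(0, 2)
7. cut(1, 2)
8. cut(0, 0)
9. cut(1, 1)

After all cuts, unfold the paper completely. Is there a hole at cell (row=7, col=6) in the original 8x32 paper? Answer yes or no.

Answer: yes

Derivation:
Op 1 fold_left: fold axis v@16; visible region now rows[0,8) x cols[0,16) = 8x16
Op 2 fold_up: fold axis h@4; visible region now rows[0,4) x cols[0,16) = 4x16
Op 3 fold_left: fold axis v@8; visible region now rows[0,4) x cols[0,8) = 4x8
Op 4 fold_right: fold axis v@4; visible region now rows[0,4) x cols[4,8) = 4x4
Op 5 fold_up: fold axis h@2; visible region now rows[0,2) x cols[4,8) = 2x4
Op 6 cut(0, 2): punch at orig (0,6); cuts so far [(0, 6)]; region rows[0,2) x cols[4,8) = 2x4
Op 7 cut(1, 2): punch at orig (1,6); cuts so far [(0, 6), (1, 6)]; region rows[0,2) x cols[4,8) = 2x4
Op 8 cut(0, 0): punch at orig (0,4); cuts so far [(0, 4), (0, 6), (1, 6)]; region rows[0,2) x cols[4,8) = 2x4
Op 9 cut(1, 1): punch at orig (1,5); cuts so far [(0, 4), (0, 6), (1, 5), (1, 6)]; region rows[0,2) x cols[4,8) = 2x4
Unfold 1 (reflect across h@2): 8 holes -> [(0, 4), (0, 6), (1, 5), (1, 6), (2, 5), (2, 6), (3, 4), (3, 6)]
Unfold 2 (reflect across v@4): 16 holes -> [(0, 1), (0, 3), (0, 4), (0, 6), (1, 1), (1, 2), (1, 5), (1, 6), (2, 1), (2, 2), (2, 5), (2, 6), (3, 1), (3, 3), (3, 4), (3, 6)]
Unfold 3 (reflect across v@8): 32 holes -> [(0, 1), (0, 3), (0, 4), (0, 6), (0, 9), (0, 11), (0, 12), (0, 14), (1, 1), (1, 2), (1, 5), (1, 6), (1, 9), (1, 10), (1, 13), (1, 14), (2, 1), (2, 2), (2, 5), (2, 6), (2, 9), (2, 10), (2, 13), (2, 14), (3, 1), (3, 3), (3, 4), (3, 6), (3, 9), (3, 11), (3, 12), (3, 14)]
Unfold 4 (reflect across h@4): 64 holes -> [(0, 1), (0, 3), (0, 4), (0, 6), (0, 9), (0, 11), (0, 12), (0, 14), (1, 1), (1, 2), (1, 5), (1, 6), (1, 9), (1, 10), (1, 13), (1, 14), (2, 1), (2, 2), (2, 5), (2, 6), (2, 9), (2, 10), (2, 13), (2, 14), (3, 1), (3, 3), (3, 4), (3, 6), (3, 9), (3, 11), (3, 12), (3, 14), (4, 1), (4, 3), (4, 4), (4, 6), (4, 9), (4, 11), (4, 12), (4, 14), (5, 1), (5, 2), (5, 5), (5, 6), (5, 9), (5, 10), (5, 13), (5, 14), (6, 1), (6, 2), (6, 5), (6, 6), (6, 9), (6, 10), (6, 13), (6, 14), (7, 1), (7, 3), (7, 4), (7, 6), (7, 9), (7, 11), (7, 12), (7, 14)]
Unfold 5 (reflect across v@16): 128 holes -> [(0, 1), (0, 3), (0, 4), (0, 6), (0, 9), (0, 11), (0, 12), (0, 14), (0, 17), (0, 19), (0, 20), (0, 22), (0, 25), (0, 27), (0, 28), (0, 30), (1, 1), (1, 2), (1, 5), (1, 6), (1, 9), (1, 10), (1, 13), (1, 14), (1, 17), (1, 18), (1, 21), (1, 22), (1, 25), (1, 26), (1, 29), (1, 30), (2, 1), (2, 2), (2, 5), (2, 6), (2, 9), (2, 10), (2, 13), (2, 14), (2, 17), (2, 18), (2, 21), (2, 22), (2, 25), (2, 26), (2, 29), (2, 30), (3, 1), (3, 3), (3, 4), (3, 6), (3, 9), (3, 11), (3, 12), (3, 14), (3, 17), (3, 19), (3, 20), (3, 22), (3, 25), (3, 27), (3, 28), (3, 30), (4, 1), (4, 3), (4, 4), (4, 6), (4, 9), (4, 11), (4, 12), (4, 14), (4, 17), (4, 19), (4, 20), (4, 22), (4, 25), (4, 27), (4, 28), (4, 30), (5, 1), (5, 2), (5, 5), (5, 6), (5, 9), (5, 10), (5, 13), (5, 14), (5, 17), (5, 18), (5, 21), (5, 22), (5, 25), (5, 26), (5, 29), (5, 30), (6, 1), (6, 2), (6, 5), (6, 6), (6, 9), (6, 10), (6, 13), (6, 14), (6, 17), (6, 18), (6, 21), (6, 22), (6, 25), (6, 26), (6, 29), (6, 30), (7, 1), (7, 3), (7, 4), (7, 6), (7, 9), (7, 11), (7, 12), (7, 14), (7, 17), (7, 19), (7, 20), (7, 22), (7, 25), (7, 27), (7, 28), (7, 30)]
Holes: [(0, 1), (0, 3), (0, 4), (0, 6), (0, 9), (0, 11), (0, 12), (0, 14), (0, 17), (0, 19), (0, 20), (0, 22), (0, 25), (0, 27), (0, 28), (0, 30), (1, 1), (1, 2), (1, 5), (1, 6), (1, 9), (1, 10), (1, 13), (1, 14), (1, 17), (1, 18), (1, 21), (1, 22), (1, 25), (1, 26), (1, 29), (1, 30), (2, 1), (2, 2), (2, 5), (2, 6), (2, 9), (2, 10), (2, 13), (2, 14), (2, 17), (2, 18), (2, 21), (2, 22), (2, 25), (2, 26), (2, 29), (2, 30), (3, 1), (3, 3), (3, 4), (3, 6), (3, 9), (3, 11), (3, 12), (3, 14), (3, 17), (3, 19), (3, 20), (3, 22), (3, 25), (3, 27), (3, 28), (3, 30), (4, 1), (4, 3), (4, 4), (4, 6), (4, 9), (4, 11), (4, 12), (4, 14), (4, 17), (4, 19), (4, 20), (4, 22), (4, 25), (4, 27), (4, 28), (4, 30), (5, 1), (5, 2), (5, 5), (5, 6), (5, 9), (5, 10), (5, 13), (5, 14), (5, 17), (5, 18), (5, 21), (5, 22), (5, 25), (5, 26), (5, 29), (5, 30), (6, 1), (6, 2), (6, 5), (6, 6), (6, 9), (6, 10), (6, 13), (6, 14), (6, 17), (6, 18), (6, 21), (6, 22), (6, 25), (6, 26), (6, 29), (6, 30), (7, 1), (7, 3), (7, 4), (7, 6), (7, 9), (7, 11), (7, 12), (7, 14), (7, 17), (7, 19), (7, 20), (7, 22), (7, 25), (7, 27), (7, 28), (7, 30)]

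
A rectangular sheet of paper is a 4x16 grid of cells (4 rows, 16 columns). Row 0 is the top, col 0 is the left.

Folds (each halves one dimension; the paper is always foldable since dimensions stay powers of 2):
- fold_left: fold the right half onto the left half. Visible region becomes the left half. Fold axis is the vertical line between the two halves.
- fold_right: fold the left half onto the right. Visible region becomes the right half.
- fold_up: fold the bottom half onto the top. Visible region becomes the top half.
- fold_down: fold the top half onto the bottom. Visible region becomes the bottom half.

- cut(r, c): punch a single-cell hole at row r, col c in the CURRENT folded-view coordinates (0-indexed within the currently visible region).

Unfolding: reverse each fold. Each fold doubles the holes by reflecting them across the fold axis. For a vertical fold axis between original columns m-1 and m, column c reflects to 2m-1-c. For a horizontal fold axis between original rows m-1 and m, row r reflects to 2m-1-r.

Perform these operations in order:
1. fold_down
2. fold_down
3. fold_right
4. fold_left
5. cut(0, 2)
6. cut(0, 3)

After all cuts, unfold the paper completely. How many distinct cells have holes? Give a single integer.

Op 1 fold_down: fold axis h@2; visible region now rows[2,4) x cols[0,16) = 2x16
Op 2 fold_down: fold axis h@3; visible region now rows[3,4) x cols[0,16) = 1x16
Op 3 fold_right: fold axis v@8; visible region now rows[3,4) x cols[8,16) = 1x8
Op 4 fold_left: fold axis v@12; visible region now rows[3,4) x cols[8,12) = 1x4
Op 5 cut(0, 2): punch at orig (3,10); cuts so far [(3, 10)]; region rows[3,4) x cols[8,12) = 1x4
Op 6 cut(0, 3): punch at orig (3,11); cuts so far [(3, 10), (3, 11)]; region rows[3,4) x cols[8,12) = 1x4
Unfold 1 (reflect across v@12): 4 holes -> [(3, 10), (3, 11), (3, 12), (3, 13)]
Unfold 2 (reflect across v@8): 8 holes -> [(3, 2), (3, 3), (3, 4), (3, 5), (3, 10), (3, 11), (3, 12), (3, 13)]
Unfold 3 (reflect across h@3): 16 holes -> [(2, 2), (2, 3), (2, 4), (2, 5), (2, 10), (2, 11), (2, 12), (2, 13), (3, 2), (3, 3), (3, 4), (3, 5), (3, 10), (3, 11), (3, 12), (3, 13)]
Unfold 4 (reflect across h@2): 32 holes -> [(0, 2), (0, 3), (0, 4), (0, 5), (0, 10), (0, 11), (0, 12), (0, 13), (1, 2), (1, 3), (1, 4), (1, 5), (1, 10), (1, 11), (1, 12), (1, 13), (2, 2), (2, 3), (2, 4), (2, 5), (2, 10), (2, 11), (2, 12), (2, 13), (3, 2), (3, 3), (3, 4), (3, 5), (3, 10), (3, 11), (3, 12), (3, 13)]

Answer: 32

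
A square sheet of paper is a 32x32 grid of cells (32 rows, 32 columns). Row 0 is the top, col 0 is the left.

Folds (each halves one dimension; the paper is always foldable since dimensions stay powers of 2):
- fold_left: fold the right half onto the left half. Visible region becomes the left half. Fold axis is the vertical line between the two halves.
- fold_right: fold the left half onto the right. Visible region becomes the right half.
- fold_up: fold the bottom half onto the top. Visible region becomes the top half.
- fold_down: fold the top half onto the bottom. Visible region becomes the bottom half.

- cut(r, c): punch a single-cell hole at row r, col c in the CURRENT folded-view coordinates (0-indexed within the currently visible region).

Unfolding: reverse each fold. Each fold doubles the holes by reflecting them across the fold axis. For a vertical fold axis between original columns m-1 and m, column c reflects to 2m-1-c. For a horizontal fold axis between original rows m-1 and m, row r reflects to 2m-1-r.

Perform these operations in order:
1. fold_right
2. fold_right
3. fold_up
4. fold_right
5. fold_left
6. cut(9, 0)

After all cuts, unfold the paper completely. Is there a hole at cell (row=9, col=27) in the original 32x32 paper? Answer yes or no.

Op 1 fold_right: fold axis v@16; visible region now rows[0,32) x cols[16,32) = 32x16
Op 2 fold_right: fold axis v@24; visible region now rows[0,32) x cols[24,32) = 32x8
Op 3 fold_up: fold axis h@16; visible region now rows[0,16) x cols[24,32) = 16x8
Op 4 fold_right: fold axis v@28; visible region now rows[0,16) x cols[28,32) = 16x4
Op 5 fold_left: fold axis v@30; visible region now rows[0,16) x cols[28,30) = 16x2
Op 6 cut(9, 0): punch at orig (9,28); cuts so far [(9, 28)]; region rows[0,16) x cols[28,30) = 16x2
Unfold 1 (reflect across v@30): 2 holes -> [(9, 28), (9, 31)]
Unfold 2 (reflect across v@28): 4 holes -> [(9, 24), (9, 27), (9, 28), (9, 31)]
Unfold 3 (reflect across h@16): 8 holes -> [(9, 24), (9, 27), (9, 28), (9, 31), (22, 24), (22, 27), (22, 28), (22, 31)]
Unfold 4 (reflect across v@24): 16 holes -> [(9, 16), (9, 19), (9, 20), (9, 23), (9, 24), (9, 27), (9, 28), (9, 31), (22, 16), (22, 19), (22, 20), (22, 23), (22, 24), (22, 27), (22, 28), (22, 31)]
Unfold 5 (reflect across v@16): 32 holes -> [(9, 0), (9, 3), (9, 4), (9, 7), (9, 8), (9, 11), (9, 12), (9, 15), (9, 16), (9, 19), (9, 20), (9, 23), (9, 24), (9, 27), (9, 28), (9, 31), (22, 0), (22, 3), (22, 4), (22, 7), (22, 8), (22, 11), (22, 12), (22, 15), (22, 16), (22, 19), (22, 20), (22, 23), (22, 24), (22, 27), (22, 28), (22, 31)]
Holes: [(9, 0), (9, 3), (9, 4), (9, 7), (9, 8), (9, 11), (9, 12), (9, 15), (9, 16), (9, 19), (9, 20), (9, 23), (9, 24), (9, 27), (9, 28), (9, 31), (22, 0), (22, 3), (22, 4), (22, 7), (22, 8), (22, 11), (22, 12), (22, 15), (22, 16), (22, 19), (22, 20), (22, 23), (22, 24), (22, 27), (22, 28), (22, 31)]

Answer: yes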